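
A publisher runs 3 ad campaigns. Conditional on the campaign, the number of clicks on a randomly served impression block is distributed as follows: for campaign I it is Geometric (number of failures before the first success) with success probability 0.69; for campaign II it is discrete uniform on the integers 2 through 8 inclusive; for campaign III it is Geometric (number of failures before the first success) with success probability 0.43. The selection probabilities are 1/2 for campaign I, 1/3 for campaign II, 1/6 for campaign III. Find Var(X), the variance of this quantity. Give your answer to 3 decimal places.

Per component, I: μ=0.449275, E[X²]=0.852972; II: μ=5, E[X²]=29; III: μ=1.32558, E[X²]=4.83991.
E[X] = 0.5·0.449275 + 0.333333·5 + 0.166667·1.32558 = 2.11223.
E[X²] = 0.5·0.852972 + 0.333333·29 + 0.166667·4.83991 = 10.8998.
Var(X) = E[X²] − (E[X])² = 10.8998 − 4.46153 = 6.43827.

6.438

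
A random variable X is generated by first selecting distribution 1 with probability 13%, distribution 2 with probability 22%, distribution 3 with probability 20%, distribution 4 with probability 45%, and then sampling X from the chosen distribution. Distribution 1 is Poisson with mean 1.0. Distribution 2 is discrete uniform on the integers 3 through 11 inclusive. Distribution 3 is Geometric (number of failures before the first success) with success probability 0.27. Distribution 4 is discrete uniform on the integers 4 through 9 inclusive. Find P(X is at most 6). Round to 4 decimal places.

Conditional on each component, P(X ≤ 6): 1: 0.999917; 2: 0.444444; 3: 0.889526; 4: 0.5.
By total probability, P(X ≤ 6) = 0.13·0.999917 + 0.22·0.444444 + 0.2·0.889526 + 0.45·0.5 = 0.630672.

0.6307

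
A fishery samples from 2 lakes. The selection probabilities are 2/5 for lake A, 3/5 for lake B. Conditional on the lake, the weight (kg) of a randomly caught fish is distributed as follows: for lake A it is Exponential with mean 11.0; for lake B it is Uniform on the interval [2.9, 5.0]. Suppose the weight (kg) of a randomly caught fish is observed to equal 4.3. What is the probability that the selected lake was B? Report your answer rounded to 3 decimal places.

Likelihoods f(4.3 | ·): A: 0.0614947; B: 0.47619.
Posterior ∝ prior × likelihood. Numerator for B: 0.6·0.47619 = 0.285714.
Normalizing constant: 0.4·0.0614947 + 0.6·0.47619 = 0.310312.
P(B | observation) = 0.285714 / 0.310312 = 0.920732.

0.921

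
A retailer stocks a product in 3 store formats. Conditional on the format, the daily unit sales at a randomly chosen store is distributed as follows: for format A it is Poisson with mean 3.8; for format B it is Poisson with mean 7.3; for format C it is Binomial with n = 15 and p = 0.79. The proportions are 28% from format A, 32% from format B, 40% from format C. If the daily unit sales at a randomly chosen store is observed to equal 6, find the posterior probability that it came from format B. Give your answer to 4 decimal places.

Likelihoods P(X=6 | ·): A: 0.0935513; B: 0.141989; C: 0.000966363.
Posterior ∝ prior × likelihood. Numerator for B: 0.32·0.141989 = 0.0454365.
Normalizing constant: 0.28·0.0935513 + 0.32·0.141989 + 0.4·0.000966363 = 0.0720174.
P(B | observation) = 0.0454365 / 0.0720174 = 0.63091.

0.6309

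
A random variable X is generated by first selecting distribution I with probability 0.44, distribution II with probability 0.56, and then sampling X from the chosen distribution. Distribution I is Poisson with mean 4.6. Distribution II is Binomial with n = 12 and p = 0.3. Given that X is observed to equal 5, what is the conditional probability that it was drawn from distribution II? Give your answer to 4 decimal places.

0.5390

Likelihoods P(X=5 | ·): I: 0.172526; II: 0.158496.
Posterior ∝ prior × likelihood. Numerator for II: 0.56·0.158496 = 0.0887576.
Normalizing constant: 0.44·0.172526 + 0.56·0.158496 = 0.164669.
P(II | observation) = 0.0887576 / 0.164669 = 0.539007.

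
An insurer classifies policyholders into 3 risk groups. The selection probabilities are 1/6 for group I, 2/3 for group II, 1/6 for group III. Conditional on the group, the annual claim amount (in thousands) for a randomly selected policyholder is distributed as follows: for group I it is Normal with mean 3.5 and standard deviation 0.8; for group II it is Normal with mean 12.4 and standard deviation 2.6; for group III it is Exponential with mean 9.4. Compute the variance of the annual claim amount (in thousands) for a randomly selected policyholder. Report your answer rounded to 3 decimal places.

Per component, I: μ=3.5, E[X²]=12.89; II: μ=12.4, E[X²]=160.52; III: μ=9.4, E[X²]=176.72.
E[X] = 0.166667·3.5 + 0.666667·12.4 + 0.166667·9.4 = 10.4167.
E[X²] = 0.166667·12.89 + 0.666667·160.52 + 0.166667·176.72 = 138.615.
Var(X) = E[X²] − (E[X])² = 138.615 − 108.507 = 30.1081.

30.108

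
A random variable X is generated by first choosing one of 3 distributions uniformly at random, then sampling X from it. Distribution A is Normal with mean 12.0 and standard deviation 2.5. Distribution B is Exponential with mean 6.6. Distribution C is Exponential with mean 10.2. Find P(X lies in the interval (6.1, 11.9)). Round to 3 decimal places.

0.315

Conditional on each component, P(6.1 < X < 11.9): A: 0.474909; B: 0.232033; C: 0.238486.
By total probability, P(6.1 < X < 11.9) = 0.333333·0.474909 + 0.333333·0.232033 + 0.333333·0.238486 = 0.315143.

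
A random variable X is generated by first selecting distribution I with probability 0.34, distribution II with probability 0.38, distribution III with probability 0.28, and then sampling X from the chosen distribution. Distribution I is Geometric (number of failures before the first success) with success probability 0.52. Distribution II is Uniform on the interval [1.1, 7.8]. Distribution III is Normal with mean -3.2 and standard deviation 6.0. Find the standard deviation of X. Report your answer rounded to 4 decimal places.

4.6430

Per component, I: μ=0.923077, E[X²]=2.62722; II: μ=4.45, E[X²]=23.5433; III: μ=-3.2, E[X²]=46.24.
E[X] = 0.34·0.923077 + 0.38·4.45 + 0.28·-3.2 = 1.10885.
E[X²] = 0.34·2.62722 + 0.38·23.5433 + 0.28·46.24 = 22.7869.
Var(X) = E[X²] − (E[X])² = 22.7869 − 1.22954 = 21.5574.
SD(X) = √21.5574 = 4.64299.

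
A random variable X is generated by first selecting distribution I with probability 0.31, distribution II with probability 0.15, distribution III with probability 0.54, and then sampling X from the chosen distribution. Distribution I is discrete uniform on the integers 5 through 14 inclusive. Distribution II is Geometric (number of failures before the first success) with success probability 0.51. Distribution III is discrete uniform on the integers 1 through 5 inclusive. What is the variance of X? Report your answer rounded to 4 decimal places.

Per component, I: μ=9.5, E[X²]=98.5; II: μ=0.960784, E[X²]=2.807; III: μ=3, E[X²]=11.
E[X] = 0.31·9.5 + 0.15·0.960784 + 0.54·3 = 4.70912.
E[X²] = 0.31·98.5 + 0.15·2.807 + 0.54·11 = 36.896.
Var(X) = E[X²] − (E[X])² = 36.896 − 22.1758 = 14.7203.

14.7203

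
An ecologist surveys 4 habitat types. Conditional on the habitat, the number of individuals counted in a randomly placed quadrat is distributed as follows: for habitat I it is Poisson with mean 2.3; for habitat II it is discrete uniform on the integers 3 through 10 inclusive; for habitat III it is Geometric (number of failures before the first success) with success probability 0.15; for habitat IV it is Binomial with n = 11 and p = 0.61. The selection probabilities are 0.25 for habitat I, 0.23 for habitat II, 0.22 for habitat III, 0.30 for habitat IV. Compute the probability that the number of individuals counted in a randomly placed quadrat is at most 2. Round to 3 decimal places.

0.235

Conditional on each habitat, P(X ≤ 2): I: 0.596039; II: 0; III: 0.385875; IV: 0.0048497.
By total probability, P(X ≤ 2) = 0.25·0.596039 + 0.23·0 + 0.22·0.385875 + 0.3·0.0048497 = 0.235357.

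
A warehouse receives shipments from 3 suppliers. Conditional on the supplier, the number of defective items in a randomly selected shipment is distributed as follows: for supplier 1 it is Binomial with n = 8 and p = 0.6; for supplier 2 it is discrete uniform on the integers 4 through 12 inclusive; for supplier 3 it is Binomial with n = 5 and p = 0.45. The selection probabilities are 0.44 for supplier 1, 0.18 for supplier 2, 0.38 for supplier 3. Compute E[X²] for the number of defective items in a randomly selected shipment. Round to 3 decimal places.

26.096

For each component E[X²] = Var + (mean)², giving 1: 24.96; 2: 70.6667; 3: 6.3.
Overall E[X²] = 0.44·24.96 + 0.18·70.6667 + 0.38·6.3 = 26.0964.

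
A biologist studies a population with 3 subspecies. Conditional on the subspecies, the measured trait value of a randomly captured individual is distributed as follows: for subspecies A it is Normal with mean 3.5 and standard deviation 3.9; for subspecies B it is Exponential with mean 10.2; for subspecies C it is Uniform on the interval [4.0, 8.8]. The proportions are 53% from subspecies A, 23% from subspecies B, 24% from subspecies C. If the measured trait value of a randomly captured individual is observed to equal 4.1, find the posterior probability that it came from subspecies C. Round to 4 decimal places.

Likelihoods f(4.1 | ·): A: 0.101089; B: 0.0655889; C: 0.208333.
Posterior ∝ prior × likelihood. Numerator for C: 0.24·0.208333 = 0.05.
Normalizing constant: 0.53·0.101089 + 0.23·0.0655889 + 0.24·0.208333 = 0.118663.
P(C | observation) = 0.05 / 0.118663 = 0.421362.

0.4214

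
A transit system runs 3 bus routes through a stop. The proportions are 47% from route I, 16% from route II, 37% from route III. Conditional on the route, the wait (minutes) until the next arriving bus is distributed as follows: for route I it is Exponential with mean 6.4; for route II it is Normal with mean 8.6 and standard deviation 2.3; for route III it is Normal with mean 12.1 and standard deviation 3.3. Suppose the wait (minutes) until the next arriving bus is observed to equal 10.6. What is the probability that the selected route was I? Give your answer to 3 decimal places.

Likelihoods f(10.6 | ·): I: 0.0298208; II: 0.118847; III: 0.109026.
Posterior ∝ prior × likelihood. Numerator for I: 0.47·0.0298208 = 0.0140158.
Normalizing constant: 0.47·0.0298208 + 0.16·0.118847 + 0.37·0.109026 = 0.073371.
P(I | observation) = 0.0140158 / 0.073371 = 0.191026.

0.191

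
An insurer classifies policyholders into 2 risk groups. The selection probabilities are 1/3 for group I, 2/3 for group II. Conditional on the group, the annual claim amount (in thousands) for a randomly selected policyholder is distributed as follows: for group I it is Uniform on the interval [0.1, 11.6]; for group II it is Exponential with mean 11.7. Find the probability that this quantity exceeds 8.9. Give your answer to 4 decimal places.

Conditional on each group, P(X > 8.9): I: 0.234783; II: 0.467347.
By total probability, P(X > 8.9) = 0.333333·0.234783 + 0.666667·0.467347 = 0.389825.

0.3898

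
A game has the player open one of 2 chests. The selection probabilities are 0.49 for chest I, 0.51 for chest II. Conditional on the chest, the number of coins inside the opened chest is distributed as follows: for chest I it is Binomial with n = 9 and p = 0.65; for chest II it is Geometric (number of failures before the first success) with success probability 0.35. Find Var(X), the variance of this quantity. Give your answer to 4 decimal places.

Per component, I: μ=5.85, E[X²]=36.27; II: μ=1.85714, E[X²]=8.7551.
E[X] = 0.49·5.85 + 0.51·1.85714 = 3.81364.
E[X²] = 0.49·36.27 + 0.51·8.7551 = 22.2374.
Var(X) = E[X²] − (E[X])² = 22.2374 − 14.5439 = 7.69353.

7.6935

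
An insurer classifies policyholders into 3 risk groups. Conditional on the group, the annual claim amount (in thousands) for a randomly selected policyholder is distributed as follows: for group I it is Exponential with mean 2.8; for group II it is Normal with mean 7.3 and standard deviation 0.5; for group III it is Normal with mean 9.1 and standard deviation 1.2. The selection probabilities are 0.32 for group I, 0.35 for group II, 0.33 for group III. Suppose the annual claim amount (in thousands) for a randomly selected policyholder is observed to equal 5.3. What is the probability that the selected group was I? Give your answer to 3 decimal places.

0.954

Likelihoods f(5.3 | ·): I: 0.0538003; II: 0.00026766; III: 0.00220915.
Posterior ∝ prior × likelihood. Numerator for I: 0.32·0.0538003 = 0.0172161.
Normalizing constant: 0.32·0.0538003 + 0.35·0.00026766 + 0.33·0.00220915 = 0.0180388.
P(I | observation) = 0.0172161 / 0.0180388 = 0.954393.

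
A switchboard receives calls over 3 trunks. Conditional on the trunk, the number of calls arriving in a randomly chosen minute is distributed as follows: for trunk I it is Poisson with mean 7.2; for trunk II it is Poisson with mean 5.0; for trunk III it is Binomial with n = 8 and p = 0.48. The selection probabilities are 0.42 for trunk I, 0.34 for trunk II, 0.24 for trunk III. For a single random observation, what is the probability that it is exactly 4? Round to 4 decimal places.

0.1600

Conditional on each trunk, P(X = 4): I: 0.0835985; II: 0.175467; III: 0.271692.
By total probability, P(X = 4) = 0.42·0.0835985 + 0.34·0.175467 + 0.24·0.271692 = 0.159976.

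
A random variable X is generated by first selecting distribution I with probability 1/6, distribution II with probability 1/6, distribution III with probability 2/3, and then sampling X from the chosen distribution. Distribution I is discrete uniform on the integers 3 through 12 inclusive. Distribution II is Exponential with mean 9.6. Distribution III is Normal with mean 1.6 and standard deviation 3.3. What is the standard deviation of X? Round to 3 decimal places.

Per component, I: μ=7.5, E[X²]=64.5; II: μ=9.6, E[X²]=184.32; III: μ=1.6, E[X²]=13.45.
E[X] = 0.166667·7.5 + 0.166667·9.6 + 0.666667·1.6 = 3.91667.
E[X²] = 0.166667·64.5 + 0.166667·184.32 + 0.666667·13.45 = 50.4367.
Var(X) = E[X²] − (E[X])² = 50.4367 − 15.3403 = 35.0964.
SD(X) = √35.0964 = 5.92422.

5.924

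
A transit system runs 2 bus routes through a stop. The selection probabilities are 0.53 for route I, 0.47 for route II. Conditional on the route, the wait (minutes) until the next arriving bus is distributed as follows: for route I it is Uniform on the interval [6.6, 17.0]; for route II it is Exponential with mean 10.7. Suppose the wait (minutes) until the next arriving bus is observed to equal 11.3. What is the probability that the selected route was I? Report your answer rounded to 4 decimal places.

Likelihoods f(11.3 | ·): I: 0.0961538; II: 0.0325064.
Posterior ∝ prior × likelihood. Numerator for I: 0.53·0.0961538 = 0.0509615.
Normalizing constant: 0.53·0.0961538 + 0.47·0.0325064 = 0.0662395.
P(I | observation) = 0.0509615 / 0.0662395 = 0.769352.

0.7694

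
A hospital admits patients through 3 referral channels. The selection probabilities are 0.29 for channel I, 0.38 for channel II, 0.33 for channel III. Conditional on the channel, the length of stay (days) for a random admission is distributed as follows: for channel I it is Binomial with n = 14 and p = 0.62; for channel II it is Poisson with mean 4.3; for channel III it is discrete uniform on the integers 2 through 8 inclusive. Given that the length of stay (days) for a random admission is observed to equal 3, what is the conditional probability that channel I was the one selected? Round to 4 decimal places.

0.0052

Likelihoods P(X=3 | ·): I: 0.00206965; II: 0.179799; III: 0.142857.
Posterior ∝ prior × likelihood. Numerator for I: 0.29·0.00206965 = 0.000600197.
Normalizing constant: 0.29·0.00206965 + 0.38·0.179799 + 0.33·0.142857 = 0.116067.
P(I | observation) = 0.000600197 / 0.116067 = 0.00517114.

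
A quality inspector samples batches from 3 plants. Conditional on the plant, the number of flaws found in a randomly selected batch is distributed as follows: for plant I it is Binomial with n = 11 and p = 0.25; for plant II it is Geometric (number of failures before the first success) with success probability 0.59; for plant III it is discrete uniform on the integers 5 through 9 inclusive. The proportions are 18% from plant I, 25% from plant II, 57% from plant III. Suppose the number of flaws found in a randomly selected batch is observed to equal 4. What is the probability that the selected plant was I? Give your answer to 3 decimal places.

0.881

Likelihoods P(X=4 | ·): I: 0.172069; II: 0.016672; III: 0.
Posterior ∝ prior × likelihood. Numerator for I: 0.18·0.172069 = 0.0309724.
Normalizing constant: 0.18·0.172069 + 0.25·0.016672 + 0.57·0 = 0.0351404.
P(I | observation) = 0.0309724 / 0.0351404 = 0.88139.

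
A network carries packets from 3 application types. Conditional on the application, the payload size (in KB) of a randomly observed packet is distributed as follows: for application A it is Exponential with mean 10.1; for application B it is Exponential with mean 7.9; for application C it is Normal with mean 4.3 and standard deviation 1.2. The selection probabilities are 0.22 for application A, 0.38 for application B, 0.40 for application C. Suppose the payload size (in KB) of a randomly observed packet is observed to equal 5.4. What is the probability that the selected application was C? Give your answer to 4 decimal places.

0.7022

Likelihoods f(5.4 | ·): A: 0.0580072; B: 0.0639018; C: 0.218406.
Posterior ∝ prior × likelihood. Numerator for C: 0.4·0.218406 = 0.0873625.
Normalizing constant: 0.22·0.0580072 + 0.38·0.0639018 + 0.4·0.218406 = 0.124407.
P(C | observation) = 0.0873625 / 0.124407 = 0.702233.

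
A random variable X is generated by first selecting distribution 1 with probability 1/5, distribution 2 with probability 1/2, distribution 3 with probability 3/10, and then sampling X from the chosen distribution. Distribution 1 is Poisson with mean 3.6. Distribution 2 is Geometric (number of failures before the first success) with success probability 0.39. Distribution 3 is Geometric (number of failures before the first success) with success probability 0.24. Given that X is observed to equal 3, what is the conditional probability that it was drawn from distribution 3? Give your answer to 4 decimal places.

Likelihoods P(X=3 | ·): 1: 0.212469; 2: 0.0885226; 3: 0.105354.
Posterior ∝ prior × likelihood. Numerator for 3: 0.3·0.105354 = 0.0316063.
Normalizing constant: 0.2·0.212469 + 0.5·0.0885226 + 0.3·0.105354 = 0.118361.
P(3 | observation) = 0.0316063 / 0.118361 = 0.267032.

0.2670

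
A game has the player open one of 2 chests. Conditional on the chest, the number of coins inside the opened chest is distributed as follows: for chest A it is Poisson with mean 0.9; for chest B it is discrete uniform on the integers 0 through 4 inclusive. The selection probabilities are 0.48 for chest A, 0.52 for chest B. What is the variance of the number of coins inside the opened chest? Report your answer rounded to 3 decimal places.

1.774

Per component, A: μ=0.9, E[X²]=1.71; B: μ=2, E[X²]=6.
E[X] = 0.48·0.9 + 0.52·2 = 1.472.
E[X²] = 0.48·1.71 + 0.52·6 = 3.9408.
Var(X) = E[X²] − (E[X])² = 3.9408 − 2.16678 = 1.77402.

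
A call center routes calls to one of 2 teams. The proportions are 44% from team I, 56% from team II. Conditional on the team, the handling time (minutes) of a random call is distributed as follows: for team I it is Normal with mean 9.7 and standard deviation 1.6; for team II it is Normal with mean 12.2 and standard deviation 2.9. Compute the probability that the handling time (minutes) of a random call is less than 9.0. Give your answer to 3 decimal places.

0.221

Conditional on each team, P(X < 9.0): I: 0.330874; II: 0.134916.
By total probability, P(X < 9.0) = 0.44·0.330874 + 0.56·0.134916 = 0.221138.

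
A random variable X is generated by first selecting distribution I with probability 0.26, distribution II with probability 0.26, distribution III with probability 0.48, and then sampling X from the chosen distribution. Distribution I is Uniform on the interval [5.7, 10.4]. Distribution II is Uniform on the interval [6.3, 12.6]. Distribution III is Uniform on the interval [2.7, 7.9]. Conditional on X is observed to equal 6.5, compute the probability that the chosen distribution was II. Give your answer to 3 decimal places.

0.218

Likelihoods f(6.5 | ·): I: 0.212766; II: 0.15873; III: 0.192308.
Posterior ∝ prior × likelihood. Numerator for II: 0.26·0.15873 = 0.0412698.
Normalizing constant: 0.26·0.212766 + 0.26·0.15873 + 0.48·0.192308 = 0.188897.
P(II | observation) = 0.0412698 / 0.188897 = 0.218478.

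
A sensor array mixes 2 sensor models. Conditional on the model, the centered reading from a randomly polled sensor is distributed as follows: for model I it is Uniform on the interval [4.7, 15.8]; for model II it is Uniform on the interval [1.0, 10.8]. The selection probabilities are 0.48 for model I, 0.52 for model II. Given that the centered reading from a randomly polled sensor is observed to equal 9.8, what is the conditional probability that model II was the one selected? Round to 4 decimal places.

Likelihoods f(9.8 | ·): I: 0.0900901; II: 0.102041.
Posterior ∝ prior × likelihood. Numerator for II: 0.52·0.102041 = 0.0530612.
Normalizing constant: 0.48·0.0900901 + 0.52·0.102041 = 0.0963045.
P(II | observation) = 0.0530612 / 0.0963045 = 0.550974.

0.5510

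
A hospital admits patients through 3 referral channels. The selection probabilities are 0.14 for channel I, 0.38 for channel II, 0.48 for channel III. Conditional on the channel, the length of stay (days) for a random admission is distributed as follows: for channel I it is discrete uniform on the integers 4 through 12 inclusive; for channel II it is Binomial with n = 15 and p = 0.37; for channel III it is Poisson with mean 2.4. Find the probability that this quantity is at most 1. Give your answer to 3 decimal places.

0.152

Conditional on each channel, P(X ≤ 1): I: 0; II: 0.00958862; III: 0.308441.
By total probability, P(X ≤ 1) = 0.14·0 + 0.38·0.00958862 + 0.48·0.308441 = 0.151695.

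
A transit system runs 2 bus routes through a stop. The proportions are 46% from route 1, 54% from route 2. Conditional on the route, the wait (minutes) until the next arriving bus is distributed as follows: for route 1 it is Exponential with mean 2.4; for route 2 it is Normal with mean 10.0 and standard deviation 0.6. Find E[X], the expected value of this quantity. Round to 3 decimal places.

Component means — 1: 2.4; 2: 10.
E[X] = 0.46·2.4 + 0.54·10 = 6.504.

6.504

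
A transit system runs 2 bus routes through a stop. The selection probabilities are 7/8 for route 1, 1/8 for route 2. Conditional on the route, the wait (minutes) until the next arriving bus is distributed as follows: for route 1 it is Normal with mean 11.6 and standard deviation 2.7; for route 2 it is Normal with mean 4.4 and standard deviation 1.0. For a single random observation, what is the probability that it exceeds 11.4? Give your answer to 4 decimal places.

Conditional on each route, P(X > 11.4): 1: 0.529524; 2: 1.27987e-12.
By total probability, P(X > 11.4) = 0.875·0.529524 + 0.125·1.27987e-12 = 0.463334.

0.4633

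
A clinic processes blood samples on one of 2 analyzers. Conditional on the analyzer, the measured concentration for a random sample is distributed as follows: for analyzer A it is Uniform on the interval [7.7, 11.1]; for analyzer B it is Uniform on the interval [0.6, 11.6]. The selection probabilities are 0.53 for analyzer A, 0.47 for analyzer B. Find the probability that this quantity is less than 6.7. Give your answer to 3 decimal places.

Conditional on each analyzer, P(X < 6.7): A: 0; B: 0.554545.
By total probability, P(X < 6.7) = 0.53·0 + 0.47·0.554545 = 0.260636.

0.261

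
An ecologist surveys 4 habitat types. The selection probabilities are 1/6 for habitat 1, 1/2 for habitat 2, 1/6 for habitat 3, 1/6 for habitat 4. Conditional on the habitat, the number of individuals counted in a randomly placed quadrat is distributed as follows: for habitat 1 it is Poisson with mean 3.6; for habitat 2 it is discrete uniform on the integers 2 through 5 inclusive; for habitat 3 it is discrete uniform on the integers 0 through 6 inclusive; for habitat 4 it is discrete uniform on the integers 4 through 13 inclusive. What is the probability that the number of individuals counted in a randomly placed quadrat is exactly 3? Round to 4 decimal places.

0.1842

Conditional on each habitat, P(X = 3): 1: 0.212469; 2: 0.25; 3: 0.142857; 4: 0.
By total probability, P(X = 3) = 0.166667·0.212469 + 0.5·0.25 + 0.166667·0.142857 + 0.166667·0 = 0.184221.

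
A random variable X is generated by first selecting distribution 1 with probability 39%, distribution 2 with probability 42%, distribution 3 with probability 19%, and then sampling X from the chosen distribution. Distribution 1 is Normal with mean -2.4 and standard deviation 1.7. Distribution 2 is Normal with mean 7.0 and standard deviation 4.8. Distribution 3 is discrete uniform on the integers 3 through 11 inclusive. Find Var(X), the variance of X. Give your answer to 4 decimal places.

33.0914

Per component, 1: μ=-2.4, E[X²]=8.65; 2: μ=7, E[X²]=72.04; 3: μ=7, E[X²]=55.6667.
E[X] = 0.39·-2.4 + 0.42·7 + 0.19·7 = 3.334.
E[X²] = 0.39·8.65 + 0.42·72.04 + 0.19·55.6667 = 44.207.
Var(X) = E[X²] − (E[X])² = 44.207 − 11.1156 = 33.0914.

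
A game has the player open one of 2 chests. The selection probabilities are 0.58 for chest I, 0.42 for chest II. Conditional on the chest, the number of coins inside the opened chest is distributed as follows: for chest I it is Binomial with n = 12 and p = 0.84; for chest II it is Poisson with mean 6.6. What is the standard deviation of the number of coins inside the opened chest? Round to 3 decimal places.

Per component, I: μ=10.08, E[X²]=103.219; II: μ=6.6, E[X²]=50.16.
E[X] = 0.58·10.08 + 0.42·6.6 = 8.6184.
E[X²] = 0.58·103.219 + 0.42·50.16 = 80.9343.
Var(X) = E[X²] − (E[X])² = 80.9343 − 74.2768 = 6.65752.
SD(X) = √6.65752 = 2.58022.

2.580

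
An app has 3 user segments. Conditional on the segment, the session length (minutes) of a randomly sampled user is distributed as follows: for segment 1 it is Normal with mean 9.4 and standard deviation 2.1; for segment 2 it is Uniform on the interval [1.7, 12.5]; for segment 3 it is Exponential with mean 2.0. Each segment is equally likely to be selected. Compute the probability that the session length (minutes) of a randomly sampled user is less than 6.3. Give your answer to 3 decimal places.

Conditional on each segment, P(X < 6.3): 1: 0.0699464; 2: 0.425926; 3: 0.957148.
By total probability, P(X < 6.3) = 0.333333·0.0699464 + 0.333333·0.425926 + 0.333333·0.957148 = 0.48434.

0.484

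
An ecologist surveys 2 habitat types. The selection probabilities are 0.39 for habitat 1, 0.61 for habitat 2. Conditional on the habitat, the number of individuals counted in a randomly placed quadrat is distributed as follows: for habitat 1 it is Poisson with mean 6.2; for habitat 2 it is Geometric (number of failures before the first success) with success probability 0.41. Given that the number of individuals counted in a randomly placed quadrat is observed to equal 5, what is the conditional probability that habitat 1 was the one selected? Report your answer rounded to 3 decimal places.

0.772

Likelihoods P(X=5 | ·): 1: 0.154936; 2: 0.0293119.
Posterior ∝ prior × likelihood. Numerator for 1: 0.39·0.154936 = 0.0604249.
Normalizing constant: 0.39·0.154936 + 0.61·0.0293119 = 0.0783052.
P(1 | observation) = 0.0604249 / 0.0783052 = 0.771659.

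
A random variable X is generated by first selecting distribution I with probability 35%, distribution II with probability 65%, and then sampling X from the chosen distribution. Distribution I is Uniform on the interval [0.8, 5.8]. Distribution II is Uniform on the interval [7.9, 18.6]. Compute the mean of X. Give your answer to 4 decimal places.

9.7675

Component means — I: 3.3; II: 13.25.
E[X] = 0.35·3.3 + 0.65·13.25 = 9.7675.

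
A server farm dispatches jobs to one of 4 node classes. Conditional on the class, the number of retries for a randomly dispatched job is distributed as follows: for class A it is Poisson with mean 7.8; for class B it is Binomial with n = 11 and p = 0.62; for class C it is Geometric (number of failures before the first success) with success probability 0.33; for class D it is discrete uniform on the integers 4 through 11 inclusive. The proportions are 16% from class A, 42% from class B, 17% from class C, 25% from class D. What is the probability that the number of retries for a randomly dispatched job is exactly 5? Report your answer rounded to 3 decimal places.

0.108

Conditional on each class, P(X = 5): A: 0.0985814; B: 0.127439; C: 0.0445541; D: 0.125.
By total probability, P(X = 5) = 0.16·0.0985814 + 0.42·0.127439 + 0.17·0.0445541 + 0.25·0.125 = 0.108122.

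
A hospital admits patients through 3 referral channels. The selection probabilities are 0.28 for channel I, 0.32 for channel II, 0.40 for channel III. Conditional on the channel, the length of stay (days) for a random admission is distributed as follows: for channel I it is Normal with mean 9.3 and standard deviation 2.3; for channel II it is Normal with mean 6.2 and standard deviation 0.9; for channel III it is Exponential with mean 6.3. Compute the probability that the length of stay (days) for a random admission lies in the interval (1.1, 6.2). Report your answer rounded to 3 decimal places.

Conditional on each channel, P(1.1 < X < 6.2): I: 0.0886754; II: 0.5; III: 0.466025.
By total probability, P(1.1 < X < 6.2) = 0.28·0.0886754 + 0.32·0.5 + 0.4·0.466025 = 0.371239.

0.371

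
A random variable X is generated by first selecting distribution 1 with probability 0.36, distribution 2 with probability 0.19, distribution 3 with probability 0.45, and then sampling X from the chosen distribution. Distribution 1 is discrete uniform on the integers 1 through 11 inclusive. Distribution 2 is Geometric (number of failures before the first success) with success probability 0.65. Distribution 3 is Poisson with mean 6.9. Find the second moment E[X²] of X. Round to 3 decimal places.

41.302

For each component E[X²] = Var + (mean)², giving 1: 46; 2: 1.11834; 3: 54.51.
Overall E[X²] = 0.36·46 + 0.19·1.11834 + 0.45·54.51 = 41.302.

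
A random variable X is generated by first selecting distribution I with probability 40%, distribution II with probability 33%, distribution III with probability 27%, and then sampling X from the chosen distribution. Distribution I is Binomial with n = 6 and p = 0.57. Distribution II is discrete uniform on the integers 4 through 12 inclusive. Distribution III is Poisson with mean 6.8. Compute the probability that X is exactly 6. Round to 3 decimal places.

Conditional on each component, P(X = 6): I: 0.0342964; II: 0.111111; III: 0.152939.
By total probability, P(X = 6) = 0.4·0.0342964 + 0.33·0.111111 + 0.27·0.152939 = 0.0916788.

0.092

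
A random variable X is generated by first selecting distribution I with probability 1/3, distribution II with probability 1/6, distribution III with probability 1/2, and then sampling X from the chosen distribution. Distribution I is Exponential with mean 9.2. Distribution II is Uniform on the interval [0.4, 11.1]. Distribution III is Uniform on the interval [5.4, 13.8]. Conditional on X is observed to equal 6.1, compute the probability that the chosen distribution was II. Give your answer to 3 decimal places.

Likelihoods f(6.1 | ·): I: 0.0560088; II: 0.0934579; III: 0.119048.
Posterior ∝ prior × likelihood. Numerator for II: 0.166667·0.0934579 = 0.0155763.
Normalizing constant: 0.333333·0.0560088 + 0.166667·0.0934579 + 0.5·0.119048 = 0.0937697.
P(II | observation) = 0.0155763 / 0.0937697 = 0.166113.

0.166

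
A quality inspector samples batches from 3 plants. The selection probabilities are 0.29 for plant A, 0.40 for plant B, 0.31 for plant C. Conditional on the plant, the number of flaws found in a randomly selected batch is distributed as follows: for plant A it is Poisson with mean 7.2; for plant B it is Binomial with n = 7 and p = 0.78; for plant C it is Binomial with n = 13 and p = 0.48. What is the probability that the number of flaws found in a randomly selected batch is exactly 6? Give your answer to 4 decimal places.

Conditional on each plant, P(X = 6): A: 0.144458; B: 0.346807; C: 0.215769.
By total probability, P(X = 6) = 0.29·0.144458 + 0.4·0.346807 + 0.31·0.215769 = 0.247504.

0.2475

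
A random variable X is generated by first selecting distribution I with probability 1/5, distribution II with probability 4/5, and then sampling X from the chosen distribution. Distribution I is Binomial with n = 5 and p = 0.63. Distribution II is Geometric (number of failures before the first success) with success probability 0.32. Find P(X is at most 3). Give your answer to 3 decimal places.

Conditional on each component, P(X ≤ 3): I: 0.609327; II: 0.786186.
By total probability, P(X ≤ 3) = 0.2·0.609327 + 0.8·0.786186 = 0.750814.

0.751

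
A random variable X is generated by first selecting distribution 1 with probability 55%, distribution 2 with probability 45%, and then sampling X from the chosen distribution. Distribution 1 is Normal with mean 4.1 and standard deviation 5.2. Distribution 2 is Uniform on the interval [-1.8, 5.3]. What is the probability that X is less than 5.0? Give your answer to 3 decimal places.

Conditional on each component, P(X < 5.0): 1: 0.568705; 2: 0.957746.
By total probability, P(X < 5.0) = 0.55·0.568705 + 0.45·0.957746 = 0.743773.

0.744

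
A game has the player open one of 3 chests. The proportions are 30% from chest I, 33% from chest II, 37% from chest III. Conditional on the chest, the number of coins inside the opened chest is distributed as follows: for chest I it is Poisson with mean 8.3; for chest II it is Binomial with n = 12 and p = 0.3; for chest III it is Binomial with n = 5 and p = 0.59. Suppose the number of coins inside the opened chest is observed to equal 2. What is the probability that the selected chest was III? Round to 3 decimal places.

Likelihoods P(X=2 | ·): I: 0.00856016; II: 0.16779; III: 0.239914.
Posterior ∝ prior × likelihood. Numerator for III: 0.37·0.239914 = 0.0887682.
Normalizing constant: 0.3·0.00856016 + 0.33·0.16779 + 0.37·0.239914 = 0.146707.
P(III | observation) = 0.0887682 / 0.146707 = 0.605071.

0.605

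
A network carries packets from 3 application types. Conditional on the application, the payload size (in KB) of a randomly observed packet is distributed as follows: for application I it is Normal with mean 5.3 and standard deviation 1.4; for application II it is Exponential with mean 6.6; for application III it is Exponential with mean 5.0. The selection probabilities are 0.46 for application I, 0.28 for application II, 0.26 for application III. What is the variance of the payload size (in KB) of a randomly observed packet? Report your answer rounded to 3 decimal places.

20.013

Per component, I: μ=5.3, E[X²]=30.05; II: μ=6.6, E[X²]=87.12; III: μ=5, E[X²]=50.
E[X] = 0.46·5.3 + 0.28·6.6 + 0.26·5 = 5.586.
E[X²] = 0.46·30.05 + 0.28·87.12 + 0.26·50 = 51.2166.
Var(X) = E[X²] − (E[X])² = 51.2166 − 31.2034 = 20.0132.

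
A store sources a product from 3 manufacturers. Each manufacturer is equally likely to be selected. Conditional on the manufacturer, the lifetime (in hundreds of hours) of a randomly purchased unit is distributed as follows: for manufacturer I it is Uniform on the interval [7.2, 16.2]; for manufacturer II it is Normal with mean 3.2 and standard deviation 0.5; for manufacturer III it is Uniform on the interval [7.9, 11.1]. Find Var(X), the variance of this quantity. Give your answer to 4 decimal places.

15.5933

Per component, I: μ=11.7, E[X²]=143.64; II: μ=3.2, E[X²]=10.49; III: μ=9.5, E[X²]=91.1033.
E[X] = 0.333333·11.7 + 0.333333·3.2 + 0.333333·9.5 = 8.13333.
E[X²] = 0.333333·143.64 + 0.333333·10.49 + 0.333333·91.1033 = 81.7444.
Var(X) = E[X²] − (E[X])² = 81.7444 − 66.1511 = 15.5933.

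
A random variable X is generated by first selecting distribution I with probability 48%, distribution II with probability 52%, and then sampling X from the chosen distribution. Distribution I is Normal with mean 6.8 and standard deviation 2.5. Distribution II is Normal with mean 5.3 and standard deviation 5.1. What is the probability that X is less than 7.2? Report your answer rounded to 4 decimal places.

Conditional on each component, P(X < 7.2): I: 0.563559; II: 0.645258.
By total probability, P(X < 7.2) = 0.48·0.563559 + 0.52·0.645258 = 0.606043.

0.6060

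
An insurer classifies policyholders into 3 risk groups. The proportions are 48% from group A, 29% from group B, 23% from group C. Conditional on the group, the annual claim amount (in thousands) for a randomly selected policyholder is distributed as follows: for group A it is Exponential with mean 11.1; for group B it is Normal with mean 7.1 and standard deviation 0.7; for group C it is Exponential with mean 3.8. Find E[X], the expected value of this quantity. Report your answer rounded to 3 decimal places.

8.261

Component means — A: 11.1; B: 7.1; C: 3.8.
E[X] = 0.48·11.1 + 0.29·7.1 + 0.23·3.8 = 8.261.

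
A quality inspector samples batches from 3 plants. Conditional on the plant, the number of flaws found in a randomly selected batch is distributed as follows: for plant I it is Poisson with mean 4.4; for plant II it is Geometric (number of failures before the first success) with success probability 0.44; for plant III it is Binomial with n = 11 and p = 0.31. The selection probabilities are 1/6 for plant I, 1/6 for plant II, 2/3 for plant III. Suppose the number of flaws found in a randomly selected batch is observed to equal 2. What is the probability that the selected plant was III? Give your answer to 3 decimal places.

Likelihoods P(X=2 | ·): I: 0.118845; II: 0.137984; III: 0.187382.
Posterior ∝ prior × likelihood. Numerator for III: 0.666667·0.187382 = 0.124921.
Normalizing constant: 0.166667·0.118845 + 0.166667·0.137984 + 0.666667·0.187382 = 0.167726.
P(III | observation) = 0.124921 / 0.167726 = 0.744794.

0.745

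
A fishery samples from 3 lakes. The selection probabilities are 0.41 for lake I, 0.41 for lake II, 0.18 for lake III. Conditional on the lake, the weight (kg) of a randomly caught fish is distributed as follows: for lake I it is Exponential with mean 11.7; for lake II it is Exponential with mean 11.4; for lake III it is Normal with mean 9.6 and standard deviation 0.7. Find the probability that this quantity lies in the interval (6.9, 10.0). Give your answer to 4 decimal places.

Conditional on each lake, P(6.9 < X < 10.0): I: 0.129059; II: 0.129982; III: 0.716088.
By total probability, P(6.9 < X < 10.0) = 0.41·0.129059 + 0.41·0.129982 + 0.18·0.716088 = 0.235103.

0.2351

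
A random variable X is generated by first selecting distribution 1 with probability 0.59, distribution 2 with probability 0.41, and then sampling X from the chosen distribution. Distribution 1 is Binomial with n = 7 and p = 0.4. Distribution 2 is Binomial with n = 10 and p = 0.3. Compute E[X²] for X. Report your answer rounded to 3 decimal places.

For each component E[X²] = Var + (mean)², giving 1: 9.52; 2: 11.1.
Overall E[X²] = 0.59·9.52 + 0.41·11.1 = 10.1678.

10.168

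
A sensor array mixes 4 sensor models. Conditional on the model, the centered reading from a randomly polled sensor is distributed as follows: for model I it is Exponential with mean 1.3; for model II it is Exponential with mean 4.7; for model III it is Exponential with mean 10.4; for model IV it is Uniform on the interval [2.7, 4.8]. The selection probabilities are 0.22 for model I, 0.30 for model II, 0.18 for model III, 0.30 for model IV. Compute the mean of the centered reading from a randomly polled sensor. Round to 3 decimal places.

Component means — I: 1.3; II: 4.7; III: 10.4; IV: 3.75.
E[X] = 0.22·1.3 + 0.3·4.7 + 0.18·10.4 + 0.3·3.75 = 4.693.

4.693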